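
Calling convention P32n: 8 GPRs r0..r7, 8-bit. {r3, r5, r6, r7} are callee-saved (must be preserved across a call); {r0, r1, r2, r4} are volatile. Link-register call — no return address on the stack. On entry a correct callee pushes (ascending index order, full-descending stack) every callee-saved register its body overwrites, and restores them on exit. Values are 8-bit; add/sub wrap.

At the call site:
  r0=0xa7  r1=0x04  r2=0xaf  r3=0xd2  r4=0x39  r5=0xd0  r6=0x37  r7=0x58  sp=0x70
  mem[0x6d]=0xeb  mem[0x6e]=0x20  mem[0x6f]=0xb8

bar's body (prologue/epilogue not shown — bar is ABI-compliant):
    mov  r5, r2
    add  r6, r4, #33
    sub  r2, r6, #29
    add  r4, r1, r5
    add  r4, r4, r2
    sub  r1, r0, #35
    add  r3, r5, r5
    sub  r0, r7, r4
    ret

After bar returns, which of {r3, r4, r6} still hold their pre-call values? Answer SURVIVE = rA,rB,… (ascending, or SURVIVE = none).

SURVIVE = r3,r6

prologue: push r3 → mem[0x6f]=0xd2, sp=0x6f
prologue: push r5 → mem[0x6e]=0xd0, sp=0x6e
prologue: push r6 → mem[0x6d]=0x37, sp=0x6d
body[0] mov  r5, r2 → r5=0xaf
body[1] add  r6, r4, #33 → r6=0x5a
body[2] sub  r2, r6, #29 → r2=0x3d
body[3] add  r4, r1, r5 → r4=0xb3
body[4] add  r4, r4, r2 → r4=0xf0
body[5] sub  r1, r0, #35 → r1=0x84
body[6] add  r3, r5, r5 → r3=0x5e
body[7] sub  r0, r7, r4 → r0=0x68
epilogue: pop r6=0x37, sp=0x6e
epilogue: pop r5=0xd0, sp=0x6f
epilogue: pop r3=0xd2, sp=0x70
r3: callee-saved, written=True
r4: caller-saved, written=True
r6: callee-saved, written=True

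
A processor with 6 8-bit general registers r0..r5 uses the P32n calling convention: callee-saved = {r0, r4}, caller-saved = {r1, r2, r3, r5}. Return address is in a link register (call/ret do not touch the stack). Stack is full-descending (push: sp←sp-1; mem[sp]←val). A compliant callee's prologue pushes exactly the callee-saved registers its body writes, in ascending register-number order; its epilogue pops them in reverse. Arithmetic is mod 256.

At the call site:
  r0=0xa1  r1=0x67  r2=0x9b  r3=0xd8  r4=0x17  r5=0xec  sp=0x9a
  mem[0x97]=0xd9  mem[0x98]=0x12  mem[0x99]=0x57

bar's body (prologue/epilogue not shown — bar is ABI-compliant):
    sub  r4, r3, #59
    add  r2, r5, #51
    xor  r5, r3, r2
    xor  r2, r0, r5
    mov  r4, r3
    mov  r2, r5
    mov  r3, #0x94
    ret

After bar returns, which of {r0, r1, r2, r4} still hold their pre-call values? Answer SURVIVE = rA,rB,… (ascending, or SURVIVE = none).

SURVIVE = r0,r1,r4

prologue: push r4 -> mem[0x99]=0x17, sp=0x99
body[0] sub  r4, r3, #59 -> r4=0x9d
body[1] add  r2, r5, #51 -> r2=0x1f
body[2] xor  r5, r3, r2 -> r5=0xc7
body[3] xor  r2, r0, r5 -> r2=0x66
body[4] mov  r4, r3 -> r4=0xd8
body[5] mov  r2, r5 -> r2=0xc7
body[6] mov  r3, #0x94 -> r3=0x94
epilogue: pop r4=0x17, sp=0x9a
r0: callee-saved, written=False
r1: caller-saved, written=False
r2: caller-saved, written=True
r4: callee-saved, written=True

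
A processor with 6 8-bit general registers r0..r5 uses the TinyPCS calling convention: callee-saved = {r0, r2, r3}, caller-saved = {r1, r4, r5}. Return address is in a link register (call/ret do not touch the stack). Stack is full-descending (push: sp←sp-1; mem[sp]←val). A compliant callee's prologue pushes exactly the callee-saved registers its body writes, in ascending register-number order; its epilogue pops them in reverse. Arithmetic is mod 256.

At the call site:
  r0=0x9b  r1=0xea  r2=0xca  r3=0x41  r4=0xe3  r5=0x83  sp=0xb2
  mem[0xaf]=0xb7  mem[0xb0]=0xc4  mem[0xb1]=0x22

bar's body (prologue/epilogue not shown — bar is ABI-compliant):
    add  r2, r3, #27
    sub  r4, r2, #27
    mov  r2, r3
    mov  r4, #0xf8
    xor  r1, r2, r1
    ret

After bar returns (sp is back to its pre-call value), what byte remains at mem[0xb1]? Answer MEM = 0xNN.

MEM = 0xca

prologue: push r2 -> mem[0xb1]=0xca, sp=0xb1
body[0] add  r2, r3, #27 -> r2=0x5c
body[1] sub  r4, r2, #27 -> r4=0x41
body[2] mov  r2, r3 -> r2=0x41
body[3] mov  r4, #0xf8 -> r4=0xf8
body[4] xor  r1, r2, r1 -> r1=0xab
epilogue: pop r2=0xca, sp=0xb2
prologue pushed ['r2'] at ['0xb1']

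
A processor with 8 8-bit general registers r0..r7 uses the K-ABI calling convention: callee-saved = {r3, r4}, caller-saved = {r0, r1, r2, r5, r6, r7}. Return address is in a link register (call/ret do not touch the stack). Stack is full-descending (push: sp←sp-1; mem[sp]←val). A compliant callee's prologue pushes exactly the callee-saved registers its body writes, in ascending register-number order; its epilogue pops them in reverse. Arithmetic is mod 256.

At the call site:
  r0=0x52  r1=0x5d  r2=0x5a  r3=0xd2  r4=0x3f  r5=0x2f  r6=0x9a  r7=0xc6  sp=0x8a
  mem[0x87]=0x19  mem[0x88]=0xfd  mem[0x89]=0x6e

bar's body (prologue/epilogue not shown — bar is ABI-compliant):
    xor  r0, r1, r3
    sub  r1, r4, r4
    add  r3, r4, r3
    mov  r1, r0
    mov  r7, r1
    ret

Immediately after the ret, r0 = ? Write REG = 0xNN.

REG = 0x8f

prologue: push r3 → mem[0x89]=0xd2, sp=0x89
body[0] xor  r0, r1, r3 → r0=0x8f
body[1] sub  r1, r4, r4 → r1=0x00
body[2] add  r3, r4, r3 → r3=0x11
body[3] mov  r1, r0 → r1=0x8f
body[4] mov  r7, r1 → r7=0x8f
epilogue: pop r3=0xd2, sp=0x8a
r0 is caller-saved → body value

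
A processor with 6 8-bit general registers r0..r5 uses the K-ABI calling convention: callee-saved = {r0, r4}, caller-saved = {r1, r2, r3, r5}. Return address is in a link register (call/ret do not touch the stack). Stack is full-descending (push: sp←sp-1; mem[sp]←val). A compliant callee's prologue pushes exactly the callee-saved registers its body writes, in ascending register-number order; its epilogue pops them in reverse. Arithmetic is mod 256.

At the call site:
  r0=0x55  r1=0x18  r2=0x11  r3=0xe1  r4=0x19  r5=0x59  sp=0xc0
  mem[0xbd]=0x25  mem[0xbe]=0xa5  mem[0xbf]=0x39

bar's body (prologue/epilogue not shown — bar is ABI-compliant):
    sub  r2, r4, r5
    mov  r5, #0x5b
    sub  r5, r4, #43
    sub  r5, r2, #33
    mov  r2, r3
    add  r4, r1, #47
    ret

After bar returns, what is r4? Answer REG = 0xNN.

prologue: push r4 → mem[0xbf]=0x19, sp=0xbf
body[0] sub  r2, r4, r5 → r2=0xc0
body[1] mov  r5, #0x5b → r5=0x5b
body[2] sub  r5, r4, #43 → r5=0xee
body[3] sub  r5, r2, #33 → r5=0x9f
body[4] mov  r2, r3 → r2=0xe1
body[5] add  r4, r1, #47 → r4=0x47
epilogue: pop r4=0x19, sp=0xc0
r4 is callee-saved → restored

REG = 0x19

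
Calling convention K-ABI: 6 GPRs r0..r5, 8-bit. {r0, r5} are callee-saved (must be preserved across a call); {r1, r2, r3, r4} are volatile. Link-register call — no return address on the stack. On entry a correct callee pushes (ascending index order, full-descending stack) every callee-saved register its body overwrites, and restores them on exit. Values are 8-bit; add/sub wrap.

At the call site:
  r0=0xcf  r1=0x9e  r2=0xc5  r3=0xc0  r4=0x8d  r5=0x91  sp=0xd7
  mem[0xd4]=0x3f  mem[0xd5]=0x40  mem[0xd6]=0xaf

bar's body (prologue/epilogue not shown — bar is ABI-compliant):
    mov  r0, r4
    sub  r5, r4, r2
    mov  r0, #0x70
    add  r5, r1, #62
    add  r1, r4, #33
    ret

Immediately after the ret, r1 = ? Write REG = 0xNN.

prologue: push r0 -> mem[0xd6]=0xcf, sp=0xd6
prologue: push r5 -> mem[0xd5]=0x91, sp=0xd5
body[0] mov  r0, r4 -> r0=0x8d
body[1] sub  r5, r4, r2 -> r5=0xc8
body[2] mov  r0, #0x70 -> r0=0x70
body[3] add  r5, r1, #62 -> r5=0xdc
body[4] add  r1, r4, #33 -> r1=0xae
epilogue: pop r5=0x91, sp=0xd6
epilogue: pop r0=0xcf, sp=0xd7
r1 is caller-saved -> body value

REG = 0xae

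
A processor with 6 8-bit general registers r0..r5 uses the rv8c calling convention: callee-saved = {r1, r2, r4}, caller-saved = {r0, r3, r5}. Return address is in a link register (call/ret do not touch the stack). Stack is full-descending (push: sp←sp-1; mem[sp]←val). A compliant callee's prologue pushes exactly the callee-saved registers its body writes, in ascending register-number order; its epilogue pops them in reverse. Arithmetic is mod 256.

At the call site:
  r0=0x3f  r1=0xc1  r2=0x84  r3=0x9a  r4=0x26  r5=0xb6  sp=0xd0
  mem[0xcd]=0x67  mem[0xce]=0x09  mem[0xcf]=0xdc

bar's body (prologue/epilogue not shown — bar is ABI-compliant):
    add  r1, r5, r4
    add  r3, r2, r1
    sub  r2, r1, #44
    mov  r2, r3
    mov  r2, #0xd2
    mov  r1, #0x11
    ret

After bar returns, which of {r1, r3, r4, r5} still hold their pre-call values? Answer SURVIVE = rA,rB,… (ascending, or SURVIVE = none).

prologue: push r1 -> mem[0xcf]=0xc1, sp=0xcf
prologue: push r2 -> mem[0xce]=0x84, sp=0xce
body[0] add  r1, r5, r4 -> r1=0xdc
body[1] add  r3, r2, r1 -> r3=0x60
body[2] sub  r2, r1, #44 -> r2=0xb0
body[3] mov  r2, r3 -> r2=0x60
body[4] mov  r2, #0xd2 -> r2=0xd2
body[5] mov  r1, #0x11 -> r1=0x11
epilogue: pop r2=0x84, sp=0xcf
epilogue: pop r1=0xc1, sp=0xd0
r1: callee-saved, written=True
r3: caller-saved, written=True
r4: callee-saved, written=False
r5: caller-saved, written=False

SURVIVE = r1,r4,r5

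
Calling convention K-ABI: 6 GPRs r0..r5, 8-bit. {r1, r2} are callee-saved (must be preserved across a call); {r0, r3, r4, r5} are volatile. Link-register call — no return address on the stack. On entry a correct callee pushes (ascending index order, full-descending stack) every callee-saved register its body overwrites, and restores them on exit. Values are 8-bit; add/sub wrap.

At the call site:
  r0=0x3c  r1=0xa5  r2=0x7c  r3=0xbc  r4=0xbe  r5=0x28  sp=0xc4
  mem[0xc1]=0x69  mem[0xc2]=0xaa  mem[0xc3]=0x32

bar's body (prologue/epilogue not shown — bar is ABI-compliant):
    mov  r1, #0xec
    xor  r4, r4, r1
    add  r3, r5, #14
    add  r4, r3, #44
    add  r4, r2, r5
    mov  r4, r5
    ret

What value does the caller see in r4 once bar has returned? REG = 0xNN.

REG = 0x28

prologue: push r1 -> mem[0xc3]=0xa5, sp=0xc3
body[0] mov  r1, #0xec -> r1=0xec
body[1] xor  r4, r4, r1 -> r4=0x52
body[2] add  r3, r5, #14 -> r3=0x36
body[3] add  r4, r3, #44 -> r4=0x62
body[4] add  r4, r2, r5 -> r4=0xa4
body[5] mov  r4, r5 -> r4=0x28
epilogue: pop r1=0xa5, sp=0xc4
r4 is caller-saved -> body value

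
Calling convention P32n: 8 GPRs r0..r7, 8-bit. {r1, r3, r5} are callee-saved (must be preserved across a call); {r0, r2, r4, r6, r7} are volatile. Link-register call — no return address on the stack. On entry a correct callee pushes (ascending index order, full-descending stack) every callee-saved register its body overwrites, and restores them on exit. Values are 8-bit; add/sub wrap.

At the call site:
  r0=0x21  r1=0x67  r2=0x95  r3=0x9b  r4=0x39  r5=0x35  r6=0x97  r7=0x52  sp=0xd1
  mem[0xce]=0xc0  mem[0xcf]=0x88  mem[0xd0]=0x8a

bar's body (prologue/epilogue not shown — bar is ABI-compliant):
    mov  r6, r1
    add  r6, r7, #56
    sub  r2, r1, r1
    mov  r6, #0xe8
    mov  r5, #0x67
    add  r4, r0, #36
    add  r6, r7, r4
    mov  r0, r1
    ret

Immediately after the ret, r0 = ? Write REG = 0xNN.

prologue: push r5 → mem[0xd0]=0x35, sp=0xd0
body[0] mov  r6, r1 → r6=0x67
body[1] add  r6, r7, #56 → r6=0x8a
body[2] sub  r2, r1, r1 → r2=0x00
body[3] mov  r6, #0xe8 → r6=0xe8
body[4] mov  r5, #0x67 → r5=0x67
body[5] add  r4, r0, #36 → r4=0x45
body[6] add  r6, r7, r4 → r6=0x97
body[7] mov  r0, r1 → r0=0x67
epilogue: pop r5=0x35, sp=0xd1
r0 is caller-saved → body value

REG = 0x67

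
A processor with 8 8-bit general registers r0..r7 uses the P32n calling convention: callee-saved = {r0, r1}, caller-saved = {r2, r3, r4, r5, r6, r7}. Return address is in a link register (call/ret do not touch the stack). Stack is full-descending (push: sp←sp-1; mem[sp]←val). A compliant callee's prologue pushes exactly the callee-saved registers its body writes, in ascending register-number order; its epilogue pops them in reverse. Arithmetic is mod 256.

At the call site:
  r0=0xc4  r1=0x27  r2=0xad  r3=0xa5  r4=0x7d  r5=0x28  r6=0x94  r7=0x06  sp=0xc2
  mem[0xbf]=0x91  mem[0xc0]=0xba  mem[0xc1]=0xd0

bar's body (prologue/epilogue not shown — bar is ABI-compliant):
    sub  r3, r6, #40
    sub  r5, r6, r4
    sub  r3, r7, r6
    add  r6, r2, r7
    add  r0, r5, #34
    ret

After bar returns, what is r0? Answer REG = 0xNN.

prologue: push r0 -> mem[0xc1]=0xc4, sp=0xc1
body[0] sub  r3, r6, #40 -> r3=0x6c
body[1] sub  r5, r6, r4 -> r5=0x17
body[2] sub  r3, r7, r6 -> r3=0x72
body[3] add  r6, r2, r7 -> r6=0xb3
body[4] add  r0, r5, #34 -> r0=0x39
epilogue: pop r0=0xc4, sp=0xc2
r0 is callee-saved -> restored

REG = 0xc4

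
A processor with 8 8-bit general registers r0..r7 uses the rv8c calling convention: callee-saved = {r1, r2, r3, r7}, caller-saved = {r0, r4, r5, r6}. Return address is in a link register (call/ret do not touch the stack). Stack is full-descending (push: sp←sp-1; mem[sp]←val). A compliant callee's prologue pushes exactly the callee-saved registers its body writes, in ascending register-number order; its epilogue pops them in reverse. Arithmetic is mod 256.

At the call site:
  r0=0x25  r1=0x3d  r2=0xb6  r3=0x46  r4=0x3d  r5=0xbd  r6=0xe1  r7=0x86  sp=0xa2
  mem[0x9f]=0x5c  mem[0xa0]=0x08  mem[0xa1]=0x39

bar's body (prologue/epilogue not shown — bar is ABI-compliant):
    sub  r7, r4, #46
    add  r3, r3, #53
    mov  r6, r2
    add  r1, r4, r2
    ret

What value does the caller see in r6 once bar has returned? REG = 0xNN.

REG = 0xb6

prologue: push r1 -> mem[0xa1]=0x3d, sp=0xa1
prologue: push r3 -> mem[0xa0]=0x46, sp=0xa0
prologue: push r7 -> mem[0x9f]=0x86, sp=0x9f
body[0] sub  r7, r4, #46 -> r7=0x0f
body[1] add  r3, r3, #53 -> r3=0x7b
body[2] mov  r6, r2 -> r6=0xb6
body[3] add  r1, r4, r2 -> r1=0xf3
epilogue: pop r7=0x86, sp=0xa0
epilogue: pop r3=0x46, sp=0xa1
epilogue: pop r1=0x3d, sp=0xa2
r6 is caller-saved -> body value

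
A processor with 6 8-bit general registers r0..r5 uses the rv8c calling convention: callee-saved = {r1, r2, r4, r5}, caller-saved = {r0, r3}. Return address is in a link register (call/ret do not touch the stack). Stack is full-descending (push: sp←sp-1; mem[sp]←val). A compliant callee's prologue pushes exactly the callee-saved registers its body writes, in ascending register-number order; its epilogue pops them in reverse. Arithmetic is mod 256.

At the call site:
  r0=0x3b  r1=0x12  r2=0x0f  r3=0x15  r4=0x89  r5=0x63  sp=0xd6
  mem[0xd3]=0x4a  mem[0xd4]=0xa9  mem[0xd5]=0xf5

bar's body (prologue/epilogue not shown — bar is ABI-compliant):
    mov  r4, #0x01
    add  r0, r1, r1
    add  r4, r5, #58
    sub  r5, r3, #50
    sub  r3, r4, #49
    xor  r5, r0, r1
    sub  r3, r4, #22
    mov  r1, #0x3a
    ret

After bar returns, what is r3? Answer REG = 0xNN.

REG = 0x87

prologue: push r1 -> mem[0xd5]=0x12, sp=0xd5
prologue: push r4 -> mem[0xd4]=0x89, sp=0xd4
prologue: push r5 -> mem[0xd3]=0x63, sp=0xd3
body[0] mov  r4, #0x01 -> r4=0x01
body[1] add  r0, r1, r1 -> r0=0x24
body[2] add  r4, r5, #58 -> r4=0x9d
body[3] sub  r5, r3, #50 -> r5=0xe3
body[4] sub  r3, r4, #49 -> r3=0x6c
body[5] xor  r5, r0, r1 -> r5=0x36
body[6] sub  r3, r4, #22 -> r3=0x87
body[7] mov  r1, #0x3a -> r1=0x3a
epilogue: pop r5=0x63, sp=0xd4
epilogue: pop r4=0x89, sp=0xd5
epilogue: pop r1=0x12, sp=0xd6
r3 is caller-saved -> body value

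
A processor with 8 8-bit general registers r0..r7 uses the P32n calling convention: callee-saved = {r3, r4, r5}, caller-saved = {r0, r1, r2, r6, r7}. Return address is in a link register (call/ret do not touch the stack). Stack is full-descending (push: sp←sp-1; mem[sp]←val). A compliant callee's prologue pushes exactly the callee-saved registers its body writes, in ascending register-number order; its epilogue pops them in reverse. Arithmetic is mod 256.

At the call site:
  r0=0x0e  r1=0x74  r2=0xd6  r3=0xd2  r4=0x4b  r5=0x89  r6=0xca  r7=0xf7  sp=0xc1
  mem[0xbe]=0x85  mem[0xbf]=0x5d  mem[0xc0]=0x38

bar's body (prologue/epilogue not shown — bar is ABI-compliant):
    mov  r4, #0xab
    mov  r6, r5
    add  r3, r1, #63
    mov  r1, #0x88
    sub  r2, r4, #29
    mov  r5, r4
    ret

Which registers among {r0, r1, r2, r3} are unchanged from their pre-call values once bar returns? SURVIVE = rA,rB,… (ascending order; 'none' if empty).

prologue: push r3 → mem[0xc0]=0xd2, sp=0xc0
prologue: push r4 → mem[0xbf]=0x4b, sp=0xbf
prologue: push r5 → mem[0xbe]=0x89, sp=0xbe
body[0] mov  r4, #0xab → r4=0xab
body[1] mov  r6, r5 → r6=0x89
body[2] add  r3, r1, #63 → r3=0xb3
body[3] mov  r1, #0x88 → r1=0x88
body[4] sub  r2, r4, #29 → r2=0x8e
body[5] mov  r5, r4 → r5=0xab
epilogue: pop r5=0x89, sp=0xbf
epilogue: pop r4=0x4b, sp=0xc0
epilogue: pop r3=0xd2, sp=0xc1
r0: caller-saved, written=False
r1: caller-saved, written=True
r2: caller-saved, written=True
r3: callee-saved, written=True

SURVIVE = r0,r3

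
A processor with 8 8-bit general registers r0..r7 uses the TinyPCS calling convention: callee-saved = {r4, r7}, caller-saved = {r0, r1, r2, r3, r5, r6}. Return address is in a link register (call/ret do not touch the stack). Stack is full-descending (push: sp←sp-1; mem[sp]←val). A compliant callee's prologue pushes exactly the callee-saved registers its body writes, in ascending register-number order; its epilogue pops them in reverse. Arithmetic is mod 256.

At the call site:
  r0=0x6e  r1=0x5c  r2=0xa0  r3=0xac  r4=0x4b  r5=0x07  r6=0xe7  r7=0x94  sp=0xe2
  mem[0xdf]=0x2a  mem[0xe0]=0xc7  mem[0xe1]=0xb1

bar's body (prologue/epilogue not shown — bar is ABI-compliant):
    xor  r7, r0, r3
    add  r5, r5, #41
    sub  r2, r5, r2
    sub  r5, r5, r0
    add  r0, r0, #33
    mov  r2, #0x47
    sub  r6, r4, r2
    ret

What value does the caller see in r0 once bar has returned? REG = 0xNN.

REG = 0x8f

prologue: push r7 → mem[0xe1]=0x94, sp=0xe1
body[0] xor  r7, r0, r3 → r7=0xc2
body[1] add  r5, r5, #41 → r5=0x30
body[2] sub  r2, r5, r2 → r2=0x90
body[3] sub  r5, r5, r0 → r5=0xc2
body[4] add  r0, r0, #33 → r0=0x8f
body[5] mov  r2, #0x47 → r2=0x47
body[6] sub  r6, r4, r2 → r6=0x04
epilogue: pop r7=0x94, sp=0xe2
r0 is caller-saved → body value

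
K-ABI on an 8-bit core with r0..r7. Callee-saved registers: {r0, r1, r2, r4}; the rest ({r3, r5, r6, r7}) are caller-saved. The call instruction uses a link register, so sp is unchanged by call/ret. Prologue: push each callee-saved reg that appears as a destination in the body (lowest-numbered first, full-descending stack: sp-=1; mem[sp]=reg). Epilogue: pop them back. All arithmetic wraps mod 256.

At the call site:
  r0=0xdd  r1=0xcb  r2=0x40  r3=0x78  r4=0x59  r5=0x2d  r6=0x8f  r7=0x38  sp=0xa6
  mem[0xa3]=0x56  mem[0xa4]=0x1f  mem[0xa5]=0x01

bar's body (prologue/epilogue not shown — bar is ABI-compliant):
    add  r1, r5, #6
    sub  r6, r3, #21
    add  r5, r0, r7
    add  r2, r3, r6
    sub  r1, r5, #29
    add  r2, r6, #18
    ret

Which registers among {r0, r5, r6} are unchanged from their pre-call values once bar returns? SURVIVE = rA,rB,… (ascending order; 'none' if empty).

prologue: push r1 -> mem[0xa5]=0xcb, sp=0xa5
prologue: push r2 -> mem[0xa4]=0x40, sp=0xa4
body[0] add  r1, r5, #6 -> r1=0x33
body[1] sub  r6, r3, #21 -> r6=0x63
body[2] add  r5, r0, r7 -> r5=0x15
body[3] add  r2, r3, r6 -> r2=0xdb
body[4] sub  r1, r5, #29 -> r1=0xf8
body[5] add  r2, r6, #18 -> r2=0x75
epilogue: pop r2=0x40, sp=0xa5
epilogue: pop r1=0xcb, sp=0xa6
r0: callee-saved, written=False
r5: caller-saved, written=True
r6: caller-saved, written=True

SURVIVE = r0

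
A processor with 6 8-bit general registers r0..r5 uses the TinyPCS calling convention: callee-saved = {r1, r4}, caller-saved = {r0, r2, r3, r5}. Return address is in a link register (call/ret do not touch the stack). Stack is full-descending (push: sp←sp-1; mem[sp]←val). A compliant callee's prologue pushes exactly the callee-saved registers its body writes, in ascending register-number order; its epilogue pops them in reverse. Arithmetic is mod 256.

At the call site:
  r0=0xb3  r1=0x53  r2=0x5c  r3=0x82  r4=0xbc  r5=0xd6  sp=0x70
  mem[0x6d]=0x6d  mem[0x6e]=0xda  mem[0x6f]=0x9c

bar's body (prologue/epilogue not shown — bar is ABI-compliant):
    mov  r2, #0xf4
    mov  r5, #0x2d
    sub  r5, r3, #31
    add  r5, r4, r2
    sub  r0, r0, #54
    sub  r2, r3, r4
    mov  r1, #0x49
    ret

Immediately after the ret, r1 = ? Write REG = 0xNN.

prologue: push r1 → mem[0x6f]=0x53, sp=0x6f
body[0] mov  r2, #0xf4 → r2=0xf4
body[1] mov  r5, #0x2d → r5=0x2d
body[2] sub  r5, r3, #31 → r5=0x63
body[3] add  r5, r4, r2 → r5=0xb0
body[4] sub  r0, r0, #54 → r0=0x7d
body[5] sub  r2, r3, r4 → r2=0xc6
body[6] mov  r1, #0x49 → r1=0x49
epilogue: pop r1=0x53, sp=0x70
r1 is callee-saved → restored

REG = 0x53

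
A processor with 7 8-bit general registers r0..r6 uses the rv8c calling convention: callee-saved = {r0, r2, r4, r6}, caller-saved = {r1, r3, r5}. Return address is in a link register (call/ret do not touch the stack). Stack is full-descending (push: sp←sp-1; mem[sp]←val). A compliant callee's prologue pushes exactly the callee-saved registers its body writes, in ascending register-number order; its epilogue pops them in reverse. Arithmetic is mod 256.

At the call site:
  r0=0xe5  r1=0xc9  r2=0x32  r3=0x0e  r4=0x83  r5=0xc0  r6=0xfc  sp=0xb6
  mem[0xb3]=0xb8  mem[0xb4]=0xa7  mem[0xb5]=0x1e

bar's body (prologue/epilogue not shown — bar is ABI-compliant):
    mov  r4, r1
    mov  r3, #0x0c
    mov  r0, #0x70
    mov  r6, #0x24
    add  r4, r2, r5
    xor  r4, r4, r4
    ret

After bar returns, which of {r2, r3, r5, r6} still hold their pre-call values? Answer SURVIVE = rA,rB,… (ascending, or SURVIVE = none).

SURVIVE = r2,r5,r6

prologue: push r0 -> mem[0xb5]=0xe5, sp=0xb5
prologue: push r4 -> mem[0xb4]=0x83, sp=0xb4
prologue: push r6 -> mem[0xb3]=0xfc, sp=0xb3
body[0] mov  r4, r1 -> r4=0xc9
body[1] mov  r3, #0x0c -> r3=0x0c
body[2] mov  r0, #0x70 -> r0=0x70
body[3] mov  r6, #0x24 -> r6=0x24
body[4] add  r4, r2, r5 -> r4=0xf2
body[5] xor  r4, r4, r4 -> r4=0x00
epilogue: pop r6=0xfc, sp=0xb4
epilogue: pop r4=0x83, sp=0xb5
epilogue: pop r0=0xe5, sp=0xb6
r2: callee-saved, written=False
r3: caller-saved, written=True
r5: caller-saved, written=False
r6: callee-saved, written=True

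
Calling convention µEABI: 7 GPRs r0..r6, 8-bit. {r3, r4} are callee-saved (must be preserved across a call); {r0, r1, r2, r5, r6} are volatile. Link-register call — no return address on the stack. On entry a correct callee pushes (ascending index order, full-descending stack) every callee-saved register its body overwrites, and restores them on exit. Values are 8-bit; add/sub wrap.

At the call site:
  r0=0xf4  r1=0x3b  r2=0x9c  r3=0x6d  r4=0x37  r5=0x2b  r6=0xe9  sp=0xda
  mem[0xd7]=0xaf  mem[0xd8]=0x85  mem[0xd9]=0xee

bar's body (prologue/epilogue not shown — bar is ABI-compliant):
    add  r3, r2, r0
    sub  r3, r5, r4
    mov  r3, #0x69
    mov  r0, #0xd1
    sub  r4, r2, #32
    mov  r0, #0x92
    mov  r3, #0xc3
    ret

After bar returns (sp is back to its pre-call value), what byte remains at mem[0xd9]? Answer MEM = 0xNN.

prologue: push r3 → mem[0xd9]=0x6d, sp=0xd9
prologue: push r4 → mem[0xd8]=0x37, sp=0xd8
body[0] add  r3, r2, r0 → r3=0x90
body[1] sub  r3, r5, r4 → r3=0xf4
body[2] mov  r3, #0x69 → r3=0x69
body[3] mov  r0, #0xd1 → r0=0xd1
body[4] sub  r4, r2, #32 → r4=0x7c
body[5] mov  r0, #0x92 → r0=0x92
body[6] mov  r3, #0xc3 → r3=0xc3
epilogue: pop r4=0x37, sp=0xd9
epilogue: pop r3=0x6d, sp=0xda
prologue pushed ['r3', 'r4'] at ['0xd9', '0xd8']

MEM = 0x6d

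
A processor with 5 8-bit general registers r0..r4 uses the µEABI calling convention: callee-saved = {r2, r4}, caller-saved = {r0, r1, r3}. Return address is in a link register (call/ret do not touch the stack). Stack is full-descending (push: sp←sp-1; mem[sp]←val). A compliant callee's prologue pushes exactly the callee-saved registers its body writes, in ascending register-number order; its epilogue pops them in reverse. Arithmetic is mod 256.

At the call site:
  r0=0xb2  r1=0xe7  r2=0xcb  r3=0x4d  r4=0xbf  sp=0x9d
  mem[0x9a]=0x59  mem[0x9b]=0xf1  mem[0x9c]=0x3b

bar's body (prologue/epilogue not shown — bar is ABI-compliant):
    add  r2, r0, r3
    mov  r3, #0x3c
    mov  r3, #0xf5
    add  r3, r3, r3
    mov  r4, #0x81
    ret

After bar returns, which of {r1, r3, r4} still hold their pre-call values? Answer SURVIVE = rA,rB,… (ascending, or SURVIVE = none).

SURVIVE = r1,r4

prologue: push r2 -> mem[0x9c]=0xcb, sp=0x9c
prologue: push r4 -> mem[0x9b]=0xbf, sp=0x9b
body[0] add  r2, r0, r3 -> r2=0xff
body[1] mov  r3, #0x3c -> r3=0x3c
body[2] mov  r3, #0xf5 -> r3=0xf5
body[3] add  r3, r3, r3 -> r3=0xea
body[4] mov  r4, #0x81 -> r4=0x81
epilogue: pop r4=0xbf, sp=0x9c
epilogue: pop r2=0xcb, sp=0x9d
r1: caller-saved, written=False
r3: caller-saved, written=True
r4: callee-saved, written=True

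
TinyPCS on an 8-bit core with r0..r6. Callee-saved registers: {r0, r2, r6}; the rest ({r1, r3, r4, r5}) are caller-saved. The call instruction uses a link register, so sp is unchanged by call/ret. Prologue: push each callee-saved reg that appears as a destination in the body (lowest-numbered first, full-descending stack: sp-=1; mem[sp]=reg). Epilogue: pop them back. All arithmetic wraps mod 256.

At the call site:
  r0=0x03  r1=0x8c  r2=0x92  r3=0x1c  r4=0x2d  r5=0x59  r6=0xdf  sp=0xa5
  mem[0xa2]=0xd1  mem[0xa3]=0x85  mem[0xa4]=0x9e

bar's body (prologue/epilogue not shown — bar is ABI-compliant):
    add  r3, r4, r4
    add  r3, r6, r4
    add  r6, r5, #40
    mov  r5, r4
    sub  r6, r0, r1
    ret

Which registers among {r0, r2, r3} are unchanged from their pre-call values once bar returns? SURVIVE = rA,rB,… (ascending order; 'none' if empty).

SURVIVE = r0,r2

prologue: push r6 -> mem[0xa4]=0xdf, sp=0xa4
body[0] add  r3, r4, r4 -> r3=0x5a
body[1] add  r3, r6, r4 -> r3=0x0c
body[2] add  r6, r5, #40 -> r6=0x81
body[3] mov  r5, r4 -> r5=0x2d
body[4] sub  r6, r0, r1 -> r6=0x77
epilogue: pop r6=0xdf, sp=0xa5
r0: callee-saved, written=False
r2: callee-saved, written=False
r3: caller-saved, written=True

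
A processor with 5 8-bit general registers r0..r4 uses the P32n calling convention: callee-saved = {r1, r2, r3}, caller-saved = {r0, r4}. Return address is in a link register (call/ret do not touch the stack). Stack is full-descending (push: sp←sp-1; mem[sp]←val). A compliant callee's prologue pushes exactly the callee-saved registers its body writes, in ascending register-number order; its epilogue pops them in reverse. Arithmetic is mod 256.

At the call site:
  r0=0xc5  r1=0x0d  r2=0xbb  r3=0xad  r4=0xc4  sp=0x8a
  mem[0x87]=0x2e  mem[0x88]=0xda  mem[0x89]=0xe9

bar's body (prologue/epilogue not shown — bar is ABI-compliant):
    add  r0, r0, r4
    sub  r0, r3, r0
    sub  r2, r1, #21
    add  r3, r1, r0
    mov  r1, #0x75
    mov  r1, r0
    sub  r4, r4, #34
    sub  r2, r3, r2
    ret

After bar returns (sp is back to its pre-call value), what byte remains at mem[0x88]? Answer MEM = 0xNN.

MEM = 0xbb

prologue: push r1 → mem[0x89]=0x0d, sp=0x89
prologue: push r2 → mem[0x88]=0xbb, sp=0x88
prologue: push r3 → mem[0x87]=0xad, sp=0x87
body[0] add  r0, r0, r4 → r0=0x89
body[1] sub  r0, r3, r0 → r0=0x24
body[2] sub  r2, r1, #21 → r2=0xf8
body[3] add  r3, r1, r0 → r3=0x31
body[4] mov  r1, #0x75 → r1=0x75
body[5] mov  r1, r0 → r1=0x24
body[6] sub  r4, r4, #34 → r4=0xa2
body[7] sub  r2, r3, r2 → r2=0x39
epilogue: pop r3=0xad, sp=0x88
epilogue: pop r2=0xbb, sp=0x89
epilogue: pop r1=0x0d, sp=0x8a
prologue pushed ['r1', 'r2', 'r3'] at ['0x89', '0x88', '0x87']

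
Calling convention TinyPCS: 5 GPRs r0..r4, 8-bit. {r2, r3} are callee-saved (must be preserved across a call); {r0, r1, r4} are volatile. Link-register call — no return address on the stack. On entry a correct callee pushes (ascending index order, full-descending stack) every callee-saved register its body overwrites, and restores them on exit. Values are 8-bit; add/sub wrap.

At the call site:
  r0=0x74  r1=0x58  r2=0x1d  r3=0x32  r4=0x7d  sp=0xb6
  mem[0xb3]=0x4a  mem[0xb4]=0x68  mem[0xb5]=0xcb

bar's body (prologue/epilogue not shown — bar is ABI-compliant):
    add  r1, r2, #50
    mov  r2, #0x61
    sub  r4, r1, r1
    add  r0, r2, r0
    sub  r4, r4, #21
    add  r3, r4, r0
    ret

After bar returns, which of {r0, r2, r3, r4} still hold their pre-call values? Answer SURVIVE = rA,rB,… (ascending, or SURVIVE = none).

prologue: push r2 → mem[0xb5]=0x1d, sp=0xb5
prologue: push r3 → mem[0xb4]=0x32, sp=0xb4
body[0] add  r1, r2, #50 → r1=0x4f
body[1] mov  r2, #0x61 → r2=0x61
body[2] sub  r4, r1, r1 → r4=0x00
body[3] add  r0, r2, r0 → r0=0xd5
body[4] sub  r4, r4, #21 → r4=0xeb
body[5] add  r3, r4, r0 → r3=0xc0
epilogue: pop r3=0x32, sp=0xb5
epilogue: pop r2=0x1d, sp=0xb6
r0: caller-saved, written=True
r2: callee-saved, written=True
r3: callee-saved, written=True
r4: caller-saved, written=True

SURVIVE = r2,r3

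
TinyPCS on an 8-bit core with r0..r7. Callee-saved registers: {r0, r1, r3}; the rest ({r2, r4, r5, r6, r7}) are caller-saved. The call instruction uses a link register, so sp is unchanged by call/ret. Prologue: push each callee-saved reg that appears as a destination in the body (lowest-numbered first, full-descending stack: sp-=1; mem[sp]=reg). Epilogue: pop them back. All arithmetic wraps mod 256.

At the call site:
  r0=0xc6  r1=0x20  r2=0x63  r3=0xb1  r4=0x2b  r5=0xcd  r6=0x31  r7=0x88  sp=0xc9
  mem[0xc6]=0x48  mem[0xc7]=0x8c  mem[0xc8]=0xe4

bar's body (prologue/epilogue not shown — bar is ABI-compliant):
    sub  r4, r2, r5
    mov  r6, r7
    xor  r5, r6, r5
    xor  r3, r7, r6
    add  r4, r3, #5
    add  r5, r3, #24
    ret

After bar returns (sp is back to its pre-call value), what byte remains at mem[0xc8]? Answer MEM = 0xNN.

prologue: push r3 -> mem[0xc8]=0xb1, sp=0xc8
body[0] sub  r4, r2, r5 -> r4=0x96
body[1] mov  r6, r7 -> r6=0x88
body[2] xor  r5, r6, r5 -> r5=0x45
body[3] xor  r3, r7, r6 -> r3=0x00
body[4] add  r4, r3, #5 -> r4=0x05
body[5] add  r5, r3, #24 -> r5=0x18
epilogue: pop r3=0xb1, sp=0xc9
prologue pushed ['r3'] at ['0xc8']

MEM = 0xb1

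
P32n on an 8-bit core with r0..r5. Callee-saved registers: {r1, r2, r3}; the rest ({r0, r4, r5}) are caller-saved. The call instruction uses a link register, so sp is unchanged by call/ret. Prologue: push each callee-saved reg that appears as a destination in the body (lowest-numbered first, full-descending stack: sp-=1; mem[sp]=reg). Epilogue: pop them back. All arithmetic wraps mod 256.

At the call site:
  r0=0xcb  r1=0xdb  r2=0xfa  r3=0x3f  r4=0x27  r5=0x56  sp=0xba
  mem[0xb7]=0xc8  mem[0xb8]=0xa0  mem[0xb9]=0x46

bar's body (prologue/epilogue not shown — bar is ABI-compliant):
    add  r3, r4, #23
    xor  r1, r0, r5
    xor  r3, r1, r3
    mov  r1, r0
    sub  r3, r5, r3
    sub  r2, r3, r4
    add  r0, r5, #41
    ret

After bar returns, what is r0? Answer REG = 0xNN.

prologue: push r1 → mem[0xb9]=0xdb, sp=0xb9
prologue: push r2 → mem[0xb8]=0xfa, sp=0xb8
prologue: push r3 → mem[0xb7]=0x3f, sp=0xb7
body[0] add  r3, r4, #23 → r3=0x3e
body[1] xor  r1, r0, r5 → r1=0x9d
body[2] xor  r3, r1, r3 → r3=0xa3
body[3] mov  r1, r0 → r1=0xcb
body[4] sub  r3, r5, r3 → r3=0xb3
body[5] sub  r2, r3, r4 → r2=0x8c
body[6] add  r0, r5, #41 → r0=0x7f
epilogue: pop r3=0x3f, sp=0xb8
epilogue: pop r2=0xfa, sp=0xb9
epilogue: pop r1=0xdb, sp=0xba
r0 is caller-saved → body value

REG = 0x7f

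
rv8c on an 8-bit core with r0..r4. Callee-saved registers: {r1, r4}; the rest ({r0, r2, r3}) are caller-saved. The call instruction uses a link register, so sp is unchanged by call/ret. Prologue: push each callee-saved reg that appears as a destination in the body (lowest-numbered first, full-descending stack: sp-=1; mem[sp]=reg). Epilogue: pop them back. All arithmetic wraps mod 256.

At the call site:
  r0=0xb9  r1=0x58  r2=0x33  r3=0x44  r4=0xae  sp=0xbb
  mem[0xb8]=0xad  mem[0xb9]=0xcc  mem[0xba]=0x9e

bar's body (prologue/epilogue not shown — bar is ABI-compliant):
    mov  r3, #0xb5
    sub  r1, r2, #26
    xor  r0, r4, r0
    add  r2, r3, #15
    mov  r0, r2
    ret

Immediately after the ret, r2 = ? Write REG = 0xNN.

REG = 0xc4

prologue: push r1 → mem[0xba]=0x58, sp=0xba
body[0] mov  r3, #0xb5 → r3=0xb5
body[1] sub  r1, r2, #26 → r1=0x19
body[2] xor  r0, r4, r0 → r0=0x17
body[3] add  r2, r3, #15 → r2=0xc4
body[4] mov  r0, r2 → r0=0xc4
epilogue: pop r1=0x58, sp=0xbb
r2 is caller-saved → body value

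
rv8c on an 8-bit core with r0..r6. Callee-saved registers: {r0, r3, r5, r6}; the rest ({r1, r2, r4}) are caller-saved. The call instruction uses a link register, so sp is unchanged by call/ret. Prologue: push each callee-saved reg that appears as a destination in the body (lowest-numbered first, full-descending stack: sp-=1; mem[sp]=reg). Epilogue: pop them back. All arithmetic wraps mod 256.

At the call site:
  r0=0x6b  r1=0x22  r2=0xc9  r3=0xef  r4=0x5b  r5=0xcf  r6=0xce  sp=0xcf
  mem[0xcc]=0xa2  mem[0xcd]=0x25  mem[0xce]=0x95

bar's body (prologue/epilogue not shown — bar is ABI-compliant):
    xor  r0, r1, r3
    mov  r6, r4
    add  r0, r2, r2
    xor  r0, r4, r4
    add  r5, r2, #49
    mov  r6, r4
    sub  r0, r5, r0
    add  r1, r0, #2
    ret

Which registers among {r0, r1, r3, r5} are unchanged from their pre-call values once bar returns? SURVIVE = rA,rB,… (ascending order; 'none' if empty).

prologue: push r0 -> mem[0xce]=0x6b, sp=0xce
prologue: push r5 -> mem[0xcd]=0xcf, sp=0xcd
prologue: push r6 -> mem[0xcc]=0xce, sp=0xcc
body[0] xor  r0, r1, r3 -> r0=0xcd
body[1] mov  r6, r4 -> r6=0x5b
body[2] add  r0, r2, r2 -> r0=0x92
body[3] xor  r0, r4, r4 -> r0=0x00
body[4] add  r5, r2, #49 -> r5=0xfa
body[5] mov  r6, r4 -> r6=0x5b
body[6] sub  r0, r5, r0 -> r0=0xfa
body[7] add  r1, r0, #2 -> r1=0xfc
epilogue: pop r6=0xce, sp=0xcd
epilogue: pop r5=0xcf, sp=0xce
epilogue: pop r0=0x6b, sp=0xcf
r0: callee-saved, written=True
r1: caller-saved, written=True
r3: callee-saved, written=False
r5: callee-saved, written=True

SURVIVE = r0,r3,r5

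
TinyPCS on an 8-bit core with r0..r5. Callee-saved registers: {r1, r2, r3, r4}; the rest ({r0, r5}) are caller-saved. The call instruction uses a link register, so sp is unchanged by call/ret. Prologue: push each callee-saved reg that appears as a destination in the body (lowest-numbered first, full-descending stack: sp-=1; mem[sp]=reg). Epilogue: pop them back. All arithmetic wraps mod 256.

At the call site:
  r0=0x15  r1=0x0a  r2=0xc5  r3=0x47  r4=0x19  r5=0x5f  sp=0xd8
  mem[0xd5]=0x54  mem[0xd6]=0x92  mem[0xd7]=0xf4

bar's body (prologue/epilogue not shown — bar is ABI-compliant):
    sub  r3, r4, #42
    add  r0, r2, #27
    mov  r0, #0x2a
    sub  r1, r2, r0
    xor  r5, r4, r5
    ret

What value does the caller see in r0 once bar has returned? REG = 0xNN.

prologue: push r1 → mem[0xd7]=0x0a, sp=0xd7
prologue: push r3 → mem[0xd6]=0x47, sp=0xd6
body[0] sub  r3, r4, #42 → r3=0xef
body[1] add  r0, r2, #27 → r0=0xe0
body[2] mov  r0, #0x2a → r0=0x2a
body[3] sub  r1, r2, r0 → r1=0x9b
body[4] xor  r5, r4, r5 → r5=0x46
epilogue: pop r3=0x47, sp=0xd7
epilogue: pop r1=0x0a, sp=0xd8
r0 is caller-saved → body value

REG = 0x2a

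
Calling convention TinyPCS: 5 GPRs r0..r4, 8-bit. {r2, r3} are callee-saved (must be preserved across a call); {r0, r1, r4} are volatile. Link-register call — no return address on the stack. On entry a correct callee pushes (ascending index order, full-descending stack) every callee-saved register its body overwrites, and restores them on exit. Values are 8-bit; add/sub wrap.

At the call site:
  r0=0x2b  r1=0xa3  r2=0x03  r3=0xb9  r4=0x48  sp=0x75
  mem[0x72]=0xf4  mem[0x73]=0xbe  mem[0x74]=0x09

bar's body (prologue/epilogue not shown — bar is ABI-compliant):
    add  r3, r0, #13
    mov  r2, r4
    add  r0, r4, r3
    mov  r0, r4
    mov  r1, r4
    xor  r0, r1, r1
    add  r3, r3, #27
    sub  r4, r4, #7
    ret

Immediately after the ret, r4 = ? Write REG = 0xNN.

prologue: push r2 -> mem[0x74]=0x03, sp=0x74
prologue: push r3 -> mem[0x73]=0xb9, sp=0x73
body[0] add  r3, r0, #13 -> r3=0x38
body[1] mov  r2, r4 -> r2=0x48
body[2] add  r0, r4, r3 -> r0=0x80
body[3] mov  r0, r4 -> r0=0x48
body[4] mov  r1, r4 -> r1=0x48
body[5] xor  r0, r1, r1 -> r0=0x00
body[6] add  r3, r3, #27 -> r3=0x53
body[7] sub  r4, r4, #7 -> r4=0x41
epilogue: pop r3=0xb9, sp=0x74
epilogue: pop r2=0x03, sp=0x75
r4 is caller-saved -> body value

REG = 0x41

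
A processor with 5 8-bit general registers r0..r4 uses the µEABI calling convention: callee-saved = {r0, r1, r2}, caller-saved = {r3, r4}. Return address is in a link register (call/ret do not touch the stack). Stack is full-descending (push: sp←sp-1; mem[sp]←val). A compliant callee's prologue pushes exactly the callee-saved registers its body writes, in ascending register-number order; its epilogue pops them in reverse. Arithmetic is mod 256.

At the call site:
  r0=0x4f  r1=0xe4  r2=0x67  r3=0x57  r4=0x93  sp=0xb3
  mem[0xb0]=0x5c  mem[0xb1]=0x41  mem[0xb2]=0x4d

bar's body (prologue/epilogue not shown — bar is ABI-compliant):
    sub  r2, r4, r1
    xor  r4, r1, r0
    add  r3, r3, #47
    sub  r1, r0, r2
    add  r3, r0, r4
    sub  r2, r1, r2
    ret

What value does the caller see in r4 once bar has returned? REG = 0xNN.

prologue: push r1 → mem[0xb2]=0xe4, sp=0xb2
prologue: push r2 → mem[0xb1]=0x67, sp=0xb1
body[0] sub  r2, r4, r1 → r2=0xaf
body[1] xor  r4, r1, r0 → r4=0xab
body[2] add  r3, r3, #47 → r3=0x86
body[3] sub  r1, r0, r2 → r1=0xa0
body[4] add  r3, r0, r4 → r3=0xfa
body[5] sub  r2, r1, r2 → r2=0xf1
epilogue: pop r2=0x67, sp=0xb2
epilogue: pop r1=0xe4, sp=0xb3
r4 is caller-saved → body value

REG = 0xab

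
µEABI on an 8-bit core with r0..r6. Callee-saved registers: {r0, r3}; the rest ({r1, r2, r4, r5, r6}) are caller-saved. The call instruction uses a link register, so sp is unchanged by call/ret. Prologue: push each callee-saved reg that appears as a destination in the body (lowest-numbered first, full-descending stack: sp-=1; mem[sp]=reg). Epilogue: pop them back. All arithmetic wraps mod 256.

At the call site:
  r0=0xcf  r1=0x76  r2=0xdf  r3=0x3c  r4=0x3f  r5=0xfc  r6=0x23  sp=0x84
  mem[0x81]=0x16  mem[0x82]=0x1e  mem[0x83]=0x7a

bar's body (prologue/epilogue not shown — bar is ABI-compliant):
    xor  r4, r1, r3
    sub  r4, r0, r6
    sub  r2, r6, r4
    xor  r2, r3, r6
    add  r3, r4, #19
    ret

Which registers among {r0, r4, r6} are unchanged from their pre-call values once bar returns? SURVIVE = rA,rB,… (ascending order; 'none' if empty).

prologue: push r3 → mem[0x83]=0x3c, sp=0x83
body[0] xor  r4, r1, r3 → r4=0x4a
body[1] sub  r4, r0, r6 → r4=0xac
body[2] sub  r2, r6, r4 → r2=0x77
body[3] xor  r2, r3, r6 → r2=0x1f
body[4] add  r3, r4, #19 → r3=0xbf
epilogue: pop r3=0x3c, sp=0x84
r0: callee-saved, written=False
r4: caller-saved, written=True
r6: caller-saved, written=False

SURVIVE = r0,r6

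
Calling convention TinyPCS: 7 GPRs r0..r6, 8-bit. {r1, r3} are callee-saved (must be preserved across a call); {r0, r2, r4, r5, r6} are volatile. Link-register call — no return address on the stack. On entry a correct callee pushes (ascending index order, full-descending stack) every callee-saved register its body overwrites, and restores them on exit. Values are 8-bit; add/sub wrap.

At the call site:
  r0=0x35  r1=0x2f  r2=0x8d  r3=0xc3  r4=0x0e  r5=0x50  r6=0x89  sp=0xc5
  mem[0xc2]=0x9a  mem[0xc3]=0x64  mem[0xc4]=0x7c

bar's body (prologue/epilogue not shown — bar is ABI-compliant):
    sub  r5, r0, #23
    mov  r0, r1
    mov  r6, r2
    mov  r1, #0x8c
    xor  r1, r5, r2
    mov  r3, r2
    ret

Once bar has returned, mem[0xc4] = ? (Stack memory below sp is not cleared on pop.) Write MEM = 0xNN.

MEM = 0x2f

prologue: push r1 -> mem[0xc4]=0x2f, sp=0xc4
prologue: push r3 -> mem[0xc3]=0xc3, sp=0xc3
body[0] sub  r5, r0, #23 -> r5=0x1e
body[1] mov  r0, r1 -> r0=0x2f
body[2] mov  r6, r2 -> r6=0x8d
body[3] mov  r1, #0x8c -> r1=0x8c
body[4] xor  r1, r5, r2 -> r1=0x93
body[5] mov  r3, r2 -> r3=0x8d
epilogue: pop r3=0xc3, sp=0xc4
epilogue: pop r1=0x2f, sp=0xc5
prologue pushed ['r1', 'r3'] at ['0xc4', '0xc3']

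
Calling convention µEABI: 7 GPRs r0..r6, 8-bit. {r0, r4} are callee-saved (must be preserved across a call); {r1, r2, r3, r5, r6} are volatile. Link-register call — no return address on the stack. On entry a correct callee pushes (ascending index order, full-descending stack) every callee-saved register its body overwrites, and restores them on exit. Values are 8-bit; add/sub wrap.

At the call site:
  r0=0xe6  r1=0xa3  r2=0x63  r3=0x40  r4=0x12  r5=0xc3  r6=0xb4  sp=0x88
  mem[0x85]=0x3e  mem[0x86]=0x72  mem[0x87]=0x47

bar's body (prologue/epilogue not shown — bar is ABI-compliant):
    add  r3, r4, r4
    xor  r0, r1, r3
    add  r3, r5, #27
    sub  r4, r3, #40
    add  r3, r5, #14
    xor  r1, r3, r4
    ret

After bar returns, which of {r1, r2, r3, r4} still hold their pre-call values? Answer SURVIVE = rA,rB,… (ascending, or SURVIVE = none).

SURVIVE = r2,r4

prologue: push r0 -> mem[0x87]=0xe6, sp=0x87
prologue: push r4 -> mem[0x86]=0x12, sp=0x86
body[0] add  r3, r4, r4 -> r3=0x24
body[1] xor  r0, r1, r3 -> r0=0x87
body[2] add  r3, r5, #27 -> r3=0xde
body[3] sub  r4, r3, #40 -> r4=0xb6
body[4] add  r3, r5, #14 -> r3=0xd1
body[5] xor  r1, r3, r4 -> r1=0x67
epilogue: pop r4=0x12, sp=0x87
epilogue: pop r0=0xe6, sp=0x88
r1: caller-saved, written=True
r2: caller-saved, written=False
r3: caller-saved, written=True
r4: callee-saved, written=True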